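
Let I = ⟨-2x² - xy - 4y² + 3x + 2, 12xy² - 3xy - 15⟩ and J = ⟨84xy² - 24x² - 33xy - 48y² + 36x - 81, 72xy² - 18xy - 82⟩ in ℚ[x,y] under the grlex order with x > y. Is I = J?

No, the ideals differ.

Since reduced Gröbner bases are canonical representatives of ideals under a given ordering, it suffices to compute and compare them.
Buchberger on the first generating set:
f_1 = -2x² - xy - 4y² + 3x + 2, LT = x².
f_2 = 12xy² - 3xy - 15, LT = xy².

S(f_1,f_2): lcm = x²y². S = ½xy³ + 2y⁴ + ¼x²y - 3/2xy² - y² + 5/4x.
  leading term xy³: subtract (1/24y)·f_2 from ½xy³ + 2y⁴ + ¼x²y - 3/2xy² - y² + 5/4x → 2y⁴ + ¼x²y - 11/8xy² - y² + 5/4x + ⅝y
  leading term y⁴: no divisor's leading term divides it; move 2y⁴ to the remainder.
  leading term x²y: subtract (-⅛y)·f_1 from ¼x²y - 11/8xy² - y² + 5/4x + ⅝y → -3/2xy² - ½y³ + ⅜xy - y² + 5/4x + ⅞y
  leading term xy²: subtract (-⅛)·f_2 from -3/2xy² - ½y³ + ⅜xy - y² + 5/4x + ⅞y → -½y³ - y² + 5/4x + ⅞y - 15/8
  leading term y³: no divisor's leading term divides it; move -½y³ to the remainder.
  leading term y²: no divisor's leading term divides it; move -y² to the remainder.
  leading term x: no divisor's leading term divides it; move 5/4x to the remainder.
  leading term y: no divisor's leading term divides it; move ⅞y to the remainder.
  leading term 1: no divisor's leading term divides it; move -15/8 to the remainder.
  remainder 2y⁴ - ½y³ - y² + 5/4x + ⅞y - 15/8 ≠ 0; add g_3 = 2y⁴ - ½y³ - y² + 5/4x + ⅞y - 15/8 to the basis.

The other S-polynomials (S(f_1,g_3), S(f_2,g_3)) all reduce to 0 modulo the current basis, so we have a Gröbner basis.
Inter-reduce: drop elements whose leading term is divisible by another's, tail-reduce, and make monic.
Reduced Gröbner basis: {y⁴ - ¼y³ - ½y² + ⅝x + 7/16y - 15/16, xy² - ¼xy - 5/4, x² + ½xy + 2y² - 3/2x - 1}.

Buchberger on the second generating set:
h_1 = 84xy² - 24x² - 33xy - 48y² + 36x - 81, LT = xy².
h_2 = 72xy² - 18xy - 82, LT = xy².

S(h_1,h_2): lcm = xy². S = -2/7x² - 1/7xy - 4/7y² + 3/7x + 11/63.
  leading term x²: no divisor's leading term divides it; move -2/7x² to the remainder.
  leading term xy: no divisor's leading term divides it; move -1/7xy to the remainder.
  leading term y²: no divisor's leading term divides it; move -4/7y² to the remainder.
  leading term x: no divisor's leading term divides it; move 3/7x to the remainder.
  leading term 1: no divisor's leading term divides it; move 11/63 to the remainder.
  remainder -2/7x² - 1/7xy - 4/7y² + 3/7x + 11/63 ≠ 0; add k_3 = -2/7x² - 1/7xy - 4/7y² + 3/7x + 11/63 to the basis.

S(h_1,k_3): lcm = x²y². S = -½xy³ - 2y⁴ - 2/7x³ - 11/28x²y + 13/14xy² + 3/7x² + 11/18y² - 27/28x.
  leading term xy³: subtract (-1/168y)·h_1 from -½xy³ - 2y⁴ - 2/7x³ - 11/28x²y + 13/14xy² + 3/7x² + 11/18y² - 27/28x → -2y⁴ - 2/7x³ - 15/28x²y + 41/56xy² - 2/7y³ + 3/7x² + 3/14xy + 11/18y² - 27/28x - 27/56y
  leading term y⁴: no divisor's leading term divides it; move -2y⁴ to the remainder.
  leading term x³: subtract (x)·k_3 from -2/7x³ - 15/28x²y + 41/56xy² - 2/7y³ + 3/7x² + 3/14xy + 11/18y² - 27/28x - 27/56y → -11/28x²y + 73/56xy² - 2/7y³ + 3/14xy + 11/18y² - 41/36x - 27/56y
  leading term x²y: subtract (11/8y)·k_3 from -11/28x²y + 73/56xy² - 2/7y³ + 3/14xy + 11/18y² - 41/36x - 27/56y → 3/2xy² + ½y³ - ⅜xy + 11/18y² - 41/36x - 13/18y
  leading term xy²: subtract (1/56)·h_1 from 3/2xy² + ½y³ - ⅜xy + 11/18y² - 41/36x - 13/18y → ½y³ + 3/7x² + 3/14xy + 185/126y² - 449/252x - 13/18y + 81/56
  leading term y³: no divisor's leading term divides it; move ½y³ to the remainder.
  leading term x²: subtract (-3/2)·k_3 from 3/7x² + 3/14xy + 185/126y² - 449/252x - 13/18y + 81/56 → 11/18y² - 41/36x - 13/18y + 41/24
  leading term y²: no divisor's leading term divides it; move 11/18y² to the remainder.
  leading term x: no divisor's leading term divides it; move -41/36x to the remainder.
  leading term y: no divisor's leading term divides it; move -13/18y to the remainder.
  leading term 1: no divisor's leading term divides it; move 41/24 to the remainder.
  remainder -2y⁴ + ½y³ + 11/18y² - 41/36x - 13/18y + 41/24 ≠ 0; add k_4 = -2y⁴ + ½y³ + 11/18y² - 41/36x - 13/18y + 41/24 to the basis.

The other S-polynomials (S(h_2,k_3), S(h_1,k_4), S(h_2,k_4), S(k_3,k_4)) all reduce to 0 modulo the current basis, so we have a Gröbner basis.
Inter-reduce: drop elements whose leading term is divisible by another's, tail-reduce, and make monic.
Reduced Gröbner basis: {y⁴ - ¼y³ - 11/36y² + 41/72x + 13/36y - 41/48, xy² - ¼xy - 41/36, x² + ½xy + 2y² - 3/2x - 11/18}.

Since the reduced bases disagree, the two ideals are not the same.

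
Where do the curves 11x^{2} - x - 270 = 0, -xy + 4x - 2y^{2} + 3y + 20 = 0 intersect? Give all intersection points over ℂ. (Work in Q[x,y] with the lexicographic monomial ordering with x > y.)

Compute a lex Gröbner basis by Buchberger's algorithm.
f_1 = 11x^{2} - x - 270, LT = x^{2}.
f_2 = -xy + 4x - 2y^{2} + 3y + 20, LT = xy.

S(f_1,f_2): lcm = x^{2}y. S = 4x^{2} - 2xy^{2} + \tfrac{32}{11}xy + 20x - \tfrac{270}{11}y.
  reduce S modulo (f_1, f_2):
  remainder 4y^{3} + \tfrac{46}{11}y^{2} - \tfrac{878}{11}y - \tfrac{40}{11} ≠ 0; add h_3 = 4y^{3} + \tfrac{46}{11}y^{2} - \tfrac{878}{11}y - \tfrac{40}{11} to the basis.

The other S-polynomials (S(f_1,h_3), S(f_2,h_3)) all reduce to 0 modulo the current basis, so we have a Gröbner basis.
Inter-reduce: drop elements whose leading term is divisible by another's, tail-reduce, and make monic.
Reduced Gröbner basis: {x^{2} - \tfrac{1}{11}x - \tfrac{270}{11}, xy - 4x + 2y^{2} - 3y - 20, y^{3} + \tfrac{23}{22}y^{2} - \tfrac{439}{22}y - \tfrac{10}{11}}.

From the last basis element, y^{3} + \tfrac{23}{22}y^{2} - \tfrac{439}{22}y - \tfrac{10}{11} = 0, so y takes values in {-5, -1/22, 4}. Each choice, substituted upward through the basis, yields the corresponding point(s) of the solution set.
  y = -5: the earlier basis elements become x^{2} - \tfrac{1}{11}x - \tfrac{270}{11} = 0; -9x + 45 = 0, giving x = 5 — point (5, -5).
  y = -1/22: the earlier basis elements become x^{2} - \tfrac{1}{11}x - \tfrac{270}{11} = 0; -\tfrac{89}{22}x - \tfrac{2403}{121} = 0, giving x = -54/11 — point (-54/11, -1/22).
  y = 4: the earlier basis element becomes x^{2} - \tfrac{1}{11}x - \tfrac{270}{11} = 0, giving x = -54/11, 5 — points (-54/11, 4), (5, 4).

{(5, -5), (-54/11, -1/22), (-54/11, 4), (5, 4)}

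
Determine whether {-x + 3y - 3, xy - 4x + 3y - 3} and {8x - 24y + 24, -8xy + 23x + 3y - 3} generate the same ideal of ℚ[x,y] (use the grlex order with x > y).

Yes, the ideals are equal.

Since reduced Gröbner bases are canonical representatives of ideals under a given ordering, it suffices to compute and compare them.
Buchberger on the first generating set:
f_1 = -x + 3y - 3, LT = x.
f_2 = xy - 4x + 3y - 3, LT = xy.

S(f_1,f_2): lcm = xy. S = -3y² + 4x + 3.
  leading term y²: no divisor's leading term divides it; move -3y² to the remainder.
  leading term x: subtract (-4)·f_1 from 4x + 3 → 12y - 9
  leading term y: no divisor's leading term divides it; move 12y to the remainder.
  leading term 1: no divisor's leading term divides it; move -9 to the remainder.
  remainder -3y² + 12y - 9 ≠ 0; add g_3 = -3y² + 12y - 9 to the basis.

The other S-polynomials (S(f_1,g_3), S(f_2,g_3)) all reduce to 0 modulo the current basis, so we have a Gröbner basis.
Inter-reduce: drop elements whose leading term is divisible by another's, tail-reduce, and make monic.
Reduced Gröbner basis: {y² - 4y + 3, x - 3y + 3}.

Buchberger on the second generating set:
h_1 = 8x - 24y + 24, LT = x.
h_2 = -8xy + 23x + 3y - 3, LT = xy.

S(h_1,h_2): lcm = xy. S = -3y² + 23/8x + 27/8y - ⅜.
  leading term y²: no divisor's leading term divides it; move -3y² to the remainder.
  leading term x: subtract (23/64)·h_1 from 23/8x + 27/8y - ⅜ → 12y - 9
  leading term y: no divisor's leading term divides it; move 12y to the remainder.
  leading term 1: no divisor's leading term divides it; move -9 to the remainder.
  remainder -3y² + 12y - 9 ≠ 0; add k_3 = -3y² + 12y - 9 to the basis.

The other S-polynomials (S(h_1,k_3), S(h_2,k_3)) all reduce to 0 modulo the current basis, so we have a Gröbner basis.
Inter-reduce: drop elements whose leading term is divisible by another's, tail-reduce, and make monic.
Reduced Gröbner basis: {y² - 4y + 3, x - 3y + 3}.

The two bases agree; hence the ideals are identical.
The choice of monomial ordering does not affect the verdict — as long as both bases are computed under the same ordering, their equality decides ideal equality.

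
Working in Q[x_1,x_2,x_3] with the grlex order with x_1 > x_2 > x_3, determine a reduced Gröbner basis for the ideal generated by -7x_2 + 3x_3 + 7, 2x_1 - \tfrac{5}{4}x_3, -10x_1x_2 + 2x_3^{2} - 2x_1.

G = {x_3^{2} + \tfrac{210}{19}x_3, x_1 - \tfrac{5}{8}x_3, x_2 - \tfrac{3}{7}x_3 - 1}

The reduced Gröbner basis is the canonical form of the ideal for this ordering.

f_1 = -7x_2 + 3x_3 + 7, LT = x_2.
f_2 = 2x_1 - \tfrac{5}{4}x_3, LT = x_1.
f_3 = -10x_1x_2 + 2x_3^{2} - 2x_1, LT = x_1x_2.

S(f_1,f_3): lcm = x_1x_2. S = -\tfrac{3}{7}x_1x_3 + \tfrac{1}{5}x_3^{2} - \tfrac{6}{5}x_1.
  reduce S modulo (f_1, f_2, f_3):
  remainder -\tfrac{19}{280}x_3^{2} - \tfrac{3}{4}x_3 ≠ 0; add g_4 = -\tfrac{19}{280}x_3^{2} - \tfrac{3}{4}x_3 to the basis.

The other S-polynomials (S(f_1,f_2), S(f_2,f_3), S(f_1,g_4), S(f_2,g_4), S(f_3,g_4)) all reduce to 0 modulo the current basis, so we have a Gröbner basis.
Inter-reduce: drop elements whose leading term is divisible by another's, tail-reduce, and make monic.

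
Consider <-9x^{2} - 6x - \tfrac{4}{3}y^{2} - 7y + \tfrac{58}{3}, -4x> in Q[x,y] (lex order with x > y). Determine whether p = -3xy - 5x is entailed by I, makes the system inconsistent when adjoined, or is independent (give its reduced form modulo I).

-3xy - 5x lies in I (it reduces to 0).

First compute the reduced Gröbner basis of I by Buchberger's algorithm.
f_1 = -9x^{2} - 6x - \tfrac{4}{3}y^{2} - 7y + \tfrac{58}{3}, LT = x^{2}.
f_2 = -4x, LT = x.

S(f_1,f_2): lcm = x^{2}. S = \tfrac{2}{3}x + \tfrac{4}{27}y^{2} + \tfrac{7}{9}y - \tfrac{58}{27}.
  leading term x: subtract (-\tfrac{1}{6})·f_2 from \tfrac{2}{3}x + \tfrac{4}{27}y^{2} + \tfrac{7}{9}y - \tfrac{58}{27} → \tfrac{4}{27}y^{2} + \tfrac{7}{9}y - \tfrac{58}{27}
  leading term y^{2}: no divisor's leading term divides it; move \tfrac{4}{27}y^{2} to the remainder.
  leading term y: no divisor's leading term divides it; move \tfrac{7}{9}y to the remainder.
  leading term 1: no divisor's leading term divides it; move -\tfrac{58}{27} to the remainder.
  remainder \tfrac{4}{27}y^{2} + \tfrac{7}{9}y - \tfrac{58}{27} ≠ 0; add h_3 = \tfrac{4}{27}y^{2} + \tfrac{7}{9}y - \tfrac{58}{27} to the basis.

S(f_1,h_3): leading monomials are coprime, so the S-polynomial reduces to 0 (Buchberger's first criterion).
S(f_2,h_3): leading monomials are coprime, so the S-polynomial reduces to 0 (Buchberger's first criterion).
Every S-polynomial of the final basis reduces to 0, so we have a Gröbner basis.
Inter-reduce: drop elements whose leading term is divisible by another's, tail-reduce, and make monic.
Reduced Gröbner basis: {x, y^{2} + \tfrac{21}{4}y - \tfrac{29}{2}}.
Label its elements g_1 = x, g_2 = y^{2} + \tfrac{21}{4}y - \tfrac{29}{2}.

Reduce p = -3xy - 5x modulo G:
  leading term xy: subtract (-3y)·g_1 from -3xy - 5x → -5x
  leading term x: subtract (-5)·g_1 from -5x → 0
  normal form = 0.
Since the normal form is 0, p ∈ I.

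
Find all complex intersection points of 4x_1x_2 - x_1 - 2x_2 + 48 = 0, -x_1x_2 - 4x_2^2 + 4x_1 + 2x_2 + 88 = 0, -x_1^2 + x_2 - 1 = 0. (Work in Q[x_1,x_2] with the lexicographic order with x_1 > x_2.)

Compute a lex Gröbner basis by Buchberger's algorithm.
f_1 = 4x_1x_2 - x_1 - 2x_2 + 48, LT = x_1x_2.
f_2 = -x_1x_2 + 4x_1 - 4x_2^2 + 2x_2 + 88, LT = x_1x_2.
f_3 = -x_1^2 + x_2 - 1, LT = x_1^2.

S(f_1,f_2): lcm = x_1x_2. S = 15/4x_1 - 4x_2^2 + 3/2x_2 + 100.
  reduce S modulo (f_1, f_2, f_3):
  remainder 15/4x_1 - 4x_2^2 + 3/2x_2 + 100 ≠ 0; add h_4 = 15/4x_1 - 4x_2^2 + 3/2x_2 + 100 to the basis.

S(f_1,f_3): lcm = x_1^2x_2. S = -1/4x_1^2 - 1/2x_1x_2 + 12x_1 + x_2^2 - x_2.
  reduce S modulo (f_1, f_2, f_3, h_4):
  remainder 41/3x_2^2 - 25/4x_2 - 3725/12 ≠ 0; add h_5 = 41/3x_2^2 - 25/4x_2 - 3725/12 to the basis.

S(f_2,f_3): lcm = x_1^2x_2. S = -4x_1^2 + 4x_1x_2^2 - 2x_1x_2 - 88x_1 + x_2^2 - x_2.
  reduce S modulo (f_1, f_2, f_3, h_4, h_5):
  remainder -49099/820x_2 + 49099/164 ≠ 0; add h_6 = -49099/820x_2 + 49099/164 to the basis.

The other S-polynomials (S(f_1,h_4), S(f_2,h_4), S(f_3,h_4), S(f_1,h_5), S(f_2,h_5), S(f_3,h_5), S(h_4,h_5), S(f_1,h_6), S(f_2,h_6), S(f_3,h_6), S(h_4,h_6), S(h_5,h_6)) all reduce to 0 modulo the current basis, so we have a Gröbner basis.
Inter-reduce: drop elements whose leading term is divisible by another's, tail-reduce, and make monic.
Reduced Gröbner basis: {x_1 + 2, x_2 - 5}.

A lex Gröbner basis eliminates variables successively. Here x_2 - 5 depends only on x_2, with roots {5}; lifting each root through the earlier basis elements recovers the full solutions.
  x_2 = 5: the earlier basis element becomes x_1 + 2 = 0, giving x_1 = -2 — point (-2, 5).
A lex Gröbner basis triangularizes the system, enabling back-substitution.

{(-2, 5)}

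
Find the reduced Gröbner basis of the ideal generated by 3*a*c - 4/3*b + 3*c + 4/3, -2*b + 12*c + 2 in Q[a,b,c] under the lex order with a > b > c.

G = {a*c - 5/3*c, b - 6*c - 1}

f_1 = 3*a*c - 4/3*b + 3*c + 4/3, LT = a*c.
f_2 = -2*b + 12*c + 2, LT = b.

The S-polynomials (S(f_1,f_2)) all reduce to 0 modulo the current basis, so we have a Gröbner basis.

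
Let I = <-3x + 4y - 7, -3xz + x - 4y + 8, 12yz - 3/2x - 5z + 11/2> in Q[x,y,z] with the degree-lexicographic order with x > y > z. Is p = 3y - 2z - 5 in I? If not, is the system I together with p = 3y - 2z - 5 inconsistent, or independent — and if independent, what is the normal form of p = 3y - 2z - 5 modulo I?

First compute the reduced Gröbner basis of I by Buchberger's algorithm.
f_1 = -3x + 4y - 7, LT = x.
f_2 = -3xz + x - 4y + 8, LT = xz.
f_3 = 12yz - 3/2x - 5z + 11/2, LT = yz.

S(f_1,f_2): lcm = xz. S = -4/3yz + 1/3x - 4/3y + 7/3z + 8/3.
  reduce S modulo (f_1, f_2, f_3):
  remainder -10/9y + 16/9z + 26/9 ≠ 0; add h_4 = -10/9y + 16/9z + 26/9 to the basis.

S(f_3,h_4): lcm = yz. S = 8/5z^2 - 1/8x + 131/60z + 11/24.
  reduce S modulo (f_1, f_2, f_3, h_4):
  remainder 8/5z^2 + 23/12z + 19/60 ≠ 0; add h_5 = 8/5z^2 + 23/12z + 19/60 to the basis.

The other S-polynomials (S(f_1,f_3), S(f_2,f_3), S(f_1,h_4), S(f_2,h_4), S(f_1,h_5), S(f_2,h_5), S(f_3,h_5), S(h_4,h_5)) all reduce to 0 modulo the current basis, so we have a Gröbner basis.
Inter-reduce: drop elements whose leading term is divisible by another's, tail-reduce, and make monic.
Reduced Gröbner basis: {z^2 + 115/96z + 19/96, x - 32/15z - 17/15, y - 8/5z - 13/5}.
Label its elements g_1 = z^2 + 115/96z + 19/96, g_2 = x - 32/15z - 17/15, g_3 = y - 8/5z - 13/5.

Reduce p = 3y - 2z - 5 modulo G:
  leading term y: subtract (3)·g_3 from 3y - 2z - 5 → 14/5z + 14/5
  leading term z: no divisor's leading term divides it; move 14/5z to the remainder.
  leading term 1: no divisor's leading term divides it; move 14/5 to the remainder.
  normal form = 14/5z + 14/5.
The normal form is nonzero, so p ∉ I. Since p minus its normal form lies in I, I + (p) = I + (r) where r = 14/5z + 14/5; decide whether this ideal is the whole ring.
Run Buchberger on G together with r (pairs among the g_i already reduce to 0 since G is a Gröbner basis):
g_1 = z^2 + 115/96z + 19/96, LT = z^2.
g_2 = x - 32/15z - 17/15, LT = x.
g_3 = y - 8/5z - 13/5, LT = y.
r = 14/5z + 14/5, LT = z.

The S-polynomials (S(g_1,g_2), S(g_1,g_3), S(g_1,r), S(g_2,g_3), S(g_2,r), S(g_3,r)) all reduce to 0 modulo the current basis, so we have a Gröbner basis.
Inter-reduce: drop elements whose leading term is divisible by another's, tail-reduce, and make monic.
Reduced Gröbner basis: {x + 1, y - 1, z + 1}.
The reduced Gröbner basis of I + (p) is {x + 1, y - 1, z + 1} ≠ {1}, a proper ideal, so the enlarged system stays consistent: p is independent of I, with normal form 14/5z + 14/5.

3y - 2z - 5 is independent of I; its normal form modulo I is 14/5z + 14/5.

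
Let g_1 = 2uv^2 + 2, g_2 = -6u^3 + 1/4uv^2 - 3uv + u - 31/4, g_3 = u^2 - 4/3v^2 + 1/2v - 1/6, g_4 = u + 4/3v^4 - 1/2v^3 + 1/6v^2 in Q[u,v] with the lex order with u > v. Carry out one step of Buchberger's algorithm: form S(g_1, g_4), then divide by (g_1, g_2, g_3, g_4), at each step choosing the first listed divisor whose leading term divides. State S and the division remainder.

S(g_1, g_4) = -4/3v^6 + 1/2v^5 - 1/6v^4 + 1; remainder on division = -4/3v^6 + 1/2v^5 - 1/6v^4 + 1.

lcm(LM(g_1), LM(g_4)) = uv^2.
S = (lcm/LT(g_1))·g_1 − (lcm/LT(g_4))·g_4 = -4/3v^6 + 1/2v^5 - 1/6v^4 + 1.
Reduce S modulo (g_1, g_2, g_3, g_4) in that order:
  leading term v^6: no divisor's leading term divides it; move -4/3v^6 to the remainder.
  leading term v^5: no divisor's leading term divides it; move 1/2v^5 to the remainder.
  leading term v^4: no divisor's leading term divides it; move -1/6v^4 to the remainder.
  leading term 1: no divisor's leading term divides it; move 1 to the remainder.
The remainder -4/3v^6 + 1/2v^5 - 1/6v^4 + 1 is nonzero, so it would be added as the next basis element.
This is the inner loop of Buchberger's algorithm — each nonzero remainder becomes a new basis element.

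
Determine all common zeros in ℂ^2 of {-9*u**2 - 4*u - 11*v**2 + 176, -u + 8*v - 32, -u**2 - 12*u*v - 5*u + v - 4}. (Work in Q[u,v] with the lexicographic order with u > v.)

Compute a lex Gröbner basis by Buchberger's algorithm.
f_1 = -9*u**2 - 4*u - 11*v**2 + 176, LT = u**2.
f_2 = -u + 8*v - 32, LT = u.
f_3 = -u**2 - 12*u*v - 5*u + v - 4, LT = u**2.

S(f_1,f_2): lcm = u**2. S = 8*u*v - 284/9*u + 11/9*v**2 - 176/9.
  leading term u*v: subtract (-8*v)·f_2 from 8*u*v - 284/9*u + 11/9*v**2 - 176/9 → -284/9*u + 587/9*v**2 - 256*v - 176/9
  leading term u: subtract (284/9)·f_2 from -284/9*u + 587/9*v**2 - 256*v - 176/9 → 587/9*v**2 - 4576/9*v + 8912/9
  leading term v**2: no divisor's leading term divides it; move 587/9*v**2 to the remainder.
  leading term v: no divisor's leading term divides it; move -4576/9*v to the remainder.
  leading term 1: no divisor's leading term divides it; move 8912/9 to the remainder.
  remainder 587/9*v**2 - 4576/9*v + 8912/9 ≠ 0; add h_4 = 587/9*v**2 - 4576/9*v + 8912/9 to the basis.

S(f_1,f_3): lcm = u**2. S = -12*u*v - 41/9*u + 11/9*v**2 + v - 212/9.
  leading term u*v: subtract (12*v)·f_2 from -12*u*v - 41/9*u + 11/9*v**2 + v - 212/9 → -41/9*u - 853/9*v**2 + 385*v - 212/9
  leading term u: subtract (41/9)·f_2 from -41/9*u - 853/9*v**2 + 385*v - 212/9 → -853/9*v**2 + 3137/9*v + 1100/9
  leading term v**2: subtract (-853/587)·h_4 from -853/9*v**2 + 3137/9*v + 1100/9 → -229101/587*v + 916404/587
  leading term v: no divisor's leading term divides it; move -229101/587*v to the remainder.
  leading term 1: no divisor's leading term divides it; move 916404/587 to the remainder.
  remainder -229101/587*v + 916404/587 ≠ 0; add h_5 = -229101/587*v + 916404/587 to the basis.

The other S-polynomials (S(f_2,f_3), S(f_1,h_4), S(f_2,h_4), S(f_3,h_4), S(f_1,h_5), S(f_2,h_5), S(f_3,h_5), S(h_4,h_5)) all reduce to 0 modulo the current basis, so we have a Gröbner basis.
Inter-reduce: drop elements whose leading term is divisible by another's, tail-reduce, and make monic.
Reduced Gröbner basis: {u, v - 4}.

A lex Gröbner basis eliminates variables successively. Here v - 4 depends only on v, with roots {4}; lifting each root through the earlier basis elements recovers the full solutions.
  v = 4: the earlier basis element becomes u = 0, giving u = 0 — point (0, 4).

{(0, 4)}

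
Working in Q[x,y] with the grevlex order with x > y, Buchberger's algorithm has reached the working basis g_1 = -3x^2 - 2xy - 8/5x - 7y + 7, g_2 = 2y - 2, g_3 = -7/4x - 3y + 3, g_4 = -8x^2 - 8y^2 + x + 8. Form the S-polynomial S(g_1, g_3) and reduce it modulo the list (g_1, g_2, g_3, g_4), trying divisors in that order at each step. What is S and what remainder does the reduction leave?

S(g_1, g_3) = -22/21xy + 236/105x + 7/3y - 7/3; remainder on division = 0.

lcm(LM(g_1), LM(g_3)) = x^2.
S = (lcm/LT(g_1))·g_1 − (lcm/LT(g_3))·g_3 = -22/21xy + 236/105x + 7/3y - 7/3.
Reduce S modulo (g_1, g_2, g_3, g_4) in that order:
  leading term xy: subtract (-11/21x)·g_2 from -22/21xy + 236/105x + 7/3y - 7/3 → 6/5x + 7/3y - 7/3
  leading term x: subtract (-24/35)·g_3 from 6/5x + 7/3y - 7/3 → 29/105y - 29/105
  leading term y: subtract (29/210)·g_2 from 29/105y - 29/105 → 0
The remainder is 0, so this S-polynomial contributes no new basis element.
This is the inner loop of Buchberger's algorithm — each nonzero remainder becomes a new basis element.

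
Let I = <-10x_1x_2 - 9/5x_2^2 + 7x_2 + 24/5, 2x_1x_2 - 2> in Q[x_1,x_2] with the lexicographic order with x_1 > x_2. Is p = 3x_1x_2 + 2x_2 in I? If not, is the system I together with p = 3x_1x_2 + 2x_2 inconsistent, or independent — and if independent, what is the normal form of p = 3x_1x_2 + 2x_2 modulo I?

First compute the reduced Gröbner basis of I by Buchberger's algorithm.
f_1 = -10x_1x_2 - 9/5x_2^2 + 7x_2 + 24/5, LT = x_1x_2.
f_2 = 2x_1x_2 - 2, LT = x_1x_2.

S(f_1,f_2): lcm = x_1x_2. S = 9/50x_2^2 - 7/10x_2 + 13/25.
  reduce S modulo (f_1, f_2):
  remainder 9/50x_2^2 - 7/10x_2 + 13/25 ≠ 0; add h_3 = 9/50x_2^2 - 7/10x_2 + 13/25 to the basis.

S(f_1,h_3): lcm = x_1x_2^2. S = 35/9x_1x_2 - 26/9x_1 + 9/50x_2^3 - 7/10x_2^2 - 12/25x_2.
  reduce S modulo (f_1, f_2, h_3):
  remainder -26/9x_1 - x_2 + 35/9 ≠ 0; add h_4 = -26/9x_1 - x_2 + 35/9 to the basis.

The other S-polynomials (S(f_2,h_3), S(f_1,h_4), S(f_2,h_4), S(h_3,h_4)) all reduce to 0 modulo the current basis, so we have a Gröbner basis.
Inter-reduce: drop elements whose leading term is divisible by another's, tail-reduce, and make monic.
Reduced Gröbner basis: {x_1 + 9/26x_2 - 35/26, x_2^2 - 35/9x_2 + 26/9}.
Label its elements g_1 = x_1 + 9/26x_2 - 35/26, g_2 = x_2^2 - 35/9x_2 + 26/9.

Reduce p = 3x_1x_2 + 2x_2 modulo G:
  leading term x_1x_2: subtract (3x_2)·g_1 from 3x_1x_2 + 2x_2 → -27/26x_2^2 + 157/26x_2
  leading term x_2^2: subtract (-27/26)·g_2 from -27/26x_2^2 + 157/26x_2 → 2x_2 + 3
  leading term x_2: no divisor's leading term divides it; move 2x_2 to the remainder.
  leading term 1: no divisor's leading term divides it; move 3 to the remainder.
  normal form = 2x_2 + 3.
The normal form is nonzero, so p ∉ I. Since p minus its normal form lies in I, I + (p) = I + (r) where r = 2x_2 + 3; decide whether this ideal is the whole ring.
Run Buchberger on G together with r (pairs among the g_i already reduce to 0 since G is a Gröbner basis):
g_1 = x_1 + 9/26x_2 - 35/26, LT = x_1.
g_2 = x_2^2 - 35/9x_2 + 26/9, LT = x_2^2.
r = 2x_2 + 3, LT = x_2.

S(g_2,r): lcm = x_2^2. S = -97/18x_2 + 26/9.
  reduce S modulo (g_1, g_2, r):
  remainder 395/36 ≠ 0; add m_4 = 395/36 to the basis.

The other S-polynomials (S(g_1,g_2), S(g_1,r), S(g_1,m_4), S(g_2,m_4), S(r,m_4)) all reduce to 0 modulo the current basis, so we have a Gröbner basis.
Inter-reduce: drop elements whose leading term is divisible by another's, tail-reduce, and make monic.
Reduced Gröbner basis: {1}.
The reduced Gröbner basis of I + (p) is {1}: the ideal is the whole ring, so the enlarged system has no common solution — adjoining p is inconsistent.

Adjoining 3x_1x_2 + 2x_2 makes the ideal the whole ring: the system is inconsistent.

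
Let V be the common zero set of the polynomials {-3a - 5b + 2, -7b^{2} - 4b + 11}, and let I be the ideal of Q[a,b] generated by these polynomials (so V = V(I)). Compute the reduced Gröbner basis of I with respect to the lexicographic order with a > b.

The reduced Gröbner basis is the canonical form of the ideal for this ordering.

f_1 = -3a - 5b + 2, LT = a.
f_2 = -7b^{2} - 4b + 11, LT = b^{2}.

The S-polynomials (S(f_1,f_2)) all reduce to 0 modulo the current basis, so we have a Gröbner basis.

G = {a + \tfrac{5}{3}b - \tfrac{2}{3}, b^{2} + \tfrac{4}{7}b - \tfrac{11}{7}}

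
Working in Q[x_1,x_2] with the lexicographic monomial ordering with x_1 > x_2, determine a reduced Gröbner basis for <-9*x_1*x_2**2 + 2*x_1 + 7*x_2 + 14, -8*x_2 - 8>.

f_1 = -9*x_1*x_2**2 + 2*x_1 + 7*x_2 + 14, LT = x_1*x_2**2.
f_2 = -8*x_2 - 8, LT = x_2.

S(f_1,f_2): lcm = x_1*x_2**2. S = -x_1*x_2 - 2/9*x_1 - 7/9*x_2 - 14/9.
  leading term x_1*x_2: subtract (1/8*x_1)·f_2 from -x_1*x_2 - 2/9*x_1 - 7/9*x_2 - 14/9 → 7/9*x_1 - 7/9*x_2 - 14/9
  leading term x_1: no divisor's leading term divides it; move 7/9*x_1 to the remainder.
  leading term x_2: subtract (7/72)·f_2 from -7/9*x_2 - 14/9 → -7/9
  leading term 1: no divisor's leading term divides it; move -7/9 to the remainder.
  remainder 7/9*x_1 - 7/9 ≠ 0; add g_3 = 7/9*x_1 - 7/9 to the basis.

The other S-polynomials (S(f_1,g_3), S(f_2,g_3)) all reduce to 0 modulo the current basis, so we have a Gröbner basis.
Inter-reduce: drop elements whose leading term is divisible by another's, tail-reduce, and make monic.

G = {x_1 - 1, x_2 + 1}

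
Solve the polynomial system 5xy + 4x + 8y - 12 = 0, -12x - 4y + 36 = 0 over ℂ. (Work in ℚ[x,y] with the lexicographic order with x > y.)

Compute a lex Gröbner basis by Buchberger's algorithm.
f_1 = 5xy + 4x + 8y - 12, LT = xy.
f_2 = -12x - 4y + 36, LT = x.

S(f_1,f_2): lcm = xy. S = ⅘x - ⅓y² + 23/5y - 12/5.
  reduce S modulo (f_1, f_2):
  remainder -⅓y² + 13/3y ≠ 0; add h_3 = -⅓y² + 13/3y to the basis.

The other S-polynomials (S(f_1,h_3), S(f_2,h_3)) all reduce to 0 modulo the current basis, so we have a Gröbner basis.
Inter-reduce: drop elements whose leading term is divisible by another's, tail-reduce, and make monic.
Reduced Gröbner basis: {x + ⅓y - 3, y² - 13y}.

Since the basis is lex-ordered, y² - 13y is univariate in y. Its roots are {0, 13}. Back-substituting each root into the other basis elements fixes the other coordinates.
  y = 0: the earlier basis element becomes x - 3 = 0, giving x = 3 — point (3, 0).
  y = 13: the earlier basis element becomes x + 4/3 = 0, giving x = -4/3 — point (-4/3, 13).

{(3, 0), (-4/3, 13)}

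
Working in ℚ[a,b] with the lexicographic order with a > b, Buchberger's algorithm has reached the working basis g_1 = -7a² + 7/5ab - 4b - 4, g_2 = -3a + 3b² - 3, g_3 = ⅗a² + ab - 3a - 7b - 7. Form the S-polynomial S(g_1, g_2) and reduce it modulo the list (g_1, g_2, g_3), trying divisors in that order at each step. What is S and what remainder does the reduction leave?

S(g_1, g_2) = ab² - ⅕ab - a + 4/7b + 4/7; remainder on division = b⁴ - ⅕b³ - 2b² + 27/35b + 11/7.

lcm(LM(g_1), LM(g_2)) = a².
S = (lcm/LT(g_1))·g_1 − (lcm/LT(g_2))·g_2 = ab² - ⅕ab - a + 4/7b + 4/7.
Reduce S modulo (g_1, g_2, g_3) in that order:
  leading term ab²: subtract (-⅓b²)·g_2 from ab² - ⅕ab - a + 4/7b + 4/7 → -⅕ab - a + b⁴ - b² + 4/7b + 4/7
  leading term ab: subtract (1/15b)·g_2 from -⅕ab - a + b⁴ - b² + 4/7b + 4/7 → -a + b⁴ - ⅕b³ - b² + 27/35b + 4/7
  leading term a: subtract (⅓)·g_2 from -a + b⁴ - ⅕b³ - b² + 27/35b + 4/7 → b⁴ - ⅕b³ - 2b² + 27/35b + 11/7
  leading term b⁴: no divisor's leading term divides it; move b⁴ to the remainder.
  leading term b³: no divisor's leading term divides it; move -⅕b³ to the remainder.
  leading term b²: no divisor's leading term divides it; move -2b² to the remainder.
  leading term b: no divisor's leading term divides it; move 27/35b to the remainder.
  leading term 1: no divisor's leading term divides it; move 11/7 to the remainder.
The remainder b⁴ - ⅕b³ - 2b² + 27/35b + 11/7 is nonzero, so it would be added as the next basis element.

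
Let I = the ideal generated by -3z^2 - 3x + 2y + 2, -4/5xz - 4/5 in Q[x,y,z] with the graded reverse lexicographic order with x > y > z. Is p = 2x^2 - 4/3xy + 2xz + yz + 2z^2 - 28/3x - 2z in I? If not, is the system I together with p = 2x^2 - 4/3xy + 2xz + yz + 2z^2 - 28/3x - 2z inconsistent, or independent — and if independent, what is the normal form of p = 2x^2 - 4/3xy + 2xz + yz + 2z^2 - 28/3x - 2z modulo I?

First compute the reduced Gröbner basis of I by Buchberger's algorithm.
f_1 = -3z^2 - 3x + 2y + 2, LT = z^2.
f_2 = -4/5xz - 4/5, LT = xz.

S(f_1,f_2): lcm = xz^2. S = x^2 - 2/3xy - 2/3x - z.
  reduce S modulo (f_1, f_2):
  remainder x^2 - 2/3xy - 2/3x - z ≠ 0; add h_3 = x^2 - 2/3xy - 2/3x - z to the basis.

The other S-polynomials (S(f_1,h_3), S(f_2,h_3)) all reduce to 0 modulo the current basis, so we have a Gröbner basis.
Inter-reduce: drop elements whose leading term is divisible by another's, tail-reduce, and make monic.
Reduced Gröbner basis: {x^2 - 2/3xy - 2/3x - z, xz + 1, z^2 + x - 2/3y - 2/3}.
Label its elements g_1 = x^2 - 2/3xy - 2/3x - z, g_2 = xz + 1, g_3 = z^2 + x - 2/3y - 2/3.

Reduce p = 2x^2 - 4/3xy + 2xz + yz + 2z^2 - 28/3x - 2z modulo G:
  leading term x^2: subtract (2)·g_1 from 2x^2 - 4/3xy + 2xz + yz + 2z^2 - 28/3x - 2z → 2xz + yz + 2z^2 - 8x
  leading term xz: subtract (2)·g_2 from 2xz + yz + 2z^2 - 8x → yz + 2z^2 - 8x - 2
  leading term yz: no divisor's leading term divides it; move yz to the remainder.
  leading term z^2: subtract (2)·g_3 from 2z^2 - 8x - 2 → -10x + 4/3y - 2/3
  leading term x: no divisor's leading term divides it; move -10x to the remainder.
  leading term y: no divisor's leading term divides it; move 4/3y to the remainder.
  leading term 1: no divisor's leading term divides it; move -2/3 to the remainder.
  normal form = yz - 10x + 4/3y - 2/3.
The normal form is nonzero, so p ∉ I. Since p minus its normal form lies in I, I + (p) = I + (r) where r = yz - 10x + 4/3y - 2/3; decide whether this ideal is the whole ring.
Run Buchberger on G together with r (pairs among the g_i already reduce to 0 since G is a Gröbner basis):
g_1 = x^2 - 2/3xy - 2/3x - z, LT = x^2.
g_2 = xz + 1, LT = xz.
g_3 = z^2 + x - 2/3y - 2/3, LT = z^2.
r = yz - 10x + 4/3y - 2/3, LT = yz.

S(g_2,r): lcm = xyz. S = 10x^2 - 4/3xy + 2/3x + y.
  reduce S modulo (g_1, g_2, g_3, r):
  remainder 16/3xy + 22/3x + y + 10z ≠ 0; add m_5 = 16/3xy + 22/3x + y + 10z to the basis.

S(g_3,r): lcm = yz^2. S = xy - 2/3y^2 + 10xz - 4/3yz - 2/3y + 2/3z.
  reduce S modulo (g_1, g_2, g_3, r, m_5):
  remainder -2/3y^2 - 353/24x + 133/144y - 29/24z - 98/9 ≠ 0; add m_6 = -2/3y^2 - 353/24x + 133/144y - 29/24z - 98/9 to the basis.

The other S-polynomials (S(g_1,g_2), S(g_1,g_3), S(g_1,r), S(g_2,g_3), S(g_1,m_5), S(g_2,m_5), S(g_3,m_5), S(r,m_5), S(g_1,m_6), S(g_2,m_6), S(g_3,m_6), S(r,m_6), S(m_5,m_6)) all reduce to 0 modulo the current basis, so we have a Gröbner basis.
Inter-reduce: drop elements whose leading term is divisible by another's, tail-reduce, and make monic.
Reduced Gröbner basis: {x^2 + 1/4x + 1/8y + 1/4z, xy + 11/8x + 3/16y + 15/8z, y^2 + 353/16x - 133/96y + 29/16z + 49/3, xz + 1, yz - 10x + 4/3y - 2/3, z^2 + x - 2/3y - 2/3}.
The reduced Gröbner basis of I + (p) is {x^2 + 1/4x + 1/8y + 1/4z, xy + 11/8x + 3/16y + 15/8z, y^2 + 353/16x - 133/96y + 29/16z + 49/3, xz + 1, yz - 10x + 4/3y - 2/3, z^2 + x - 2/3y - 2/3} ≠ {1}, a proper ideal, so the enlarged system stays consistent: p is independent of I, with normal form yz - 10x + 4/3y - 2/3.

Ideal membership is decidable via reduction modulo a Gröbner basis.

2x^2 - 4/3xy + 2xz + yz + 2z^2 - 28/3x - 2z is independent of I; its normal form modulo I is yz - 10x + 4/3y - 2/3.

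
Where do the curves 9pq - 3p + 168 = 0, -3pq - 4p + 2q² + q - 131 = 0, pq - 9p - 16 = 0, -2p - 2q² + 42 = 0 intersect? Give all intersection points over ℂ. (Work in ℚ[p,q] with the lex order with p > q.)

{(-4, 5)}

Compute a lex Gröbner basis by Buchberger's algorithm.
f_1 = 9pq - 3p + 168, LT = pq.
f_2 = -3pq - 4p + 2q² + q - 131, LT = pq.
f_3 = pq - 9p - 16, LT = pq.
f_4 = -2p - 2q² + 42, LT = p.

S(f_1,f_2): lcm = pq. S = -5/3p + ⅔q² + ⅓q - 25.
  leading term p: subtract (⅚)·f_4 from -5/3p + ⅔q² + ⅓q - 25 → 7/3q² + ⅓q - 60
  leading term q²: no divisor's leading term divides it; move 7/3q² to the remainder.
  leading term q: no divisor's leading term divides it; move ⅓q to the remainder.
  leading term 1: no divisor's leading term divides it; move -60 to the remainder.
  remainder 7/3q² + ⅓q - 60 ≠ 0; add h_5 = 7/3q² + ⅓q - 60 to the basis.

S(f_1,f_3): lcm = pq. S = 26/3p + 104/3.
  leading term p: subtract (-13/3)·f_4 from 26/3p + 104/3 → -26/3q² + 650/3
  leading term q²: subtract (-26/7)·h_5 from -26/3q² + 650/3 → 26/21q - 130/21
  leading term q: no divisor's leading term divides it; move 26/21q to the remainder.
  leading term 1: no divisor's leading term divides it; move -130/21 to the remainder.
  remainder 26/21q - 130/21 ≠ 0; add h_6 = 26/21q - 130/21 to the basis.

S(f_1,f_4): lcm = pq. S = -⅓p - q³ + 21q + 56/3.
  leading term p: subtract (⅙)·f_4 from -⅓p - q³ + 21q + 56/3 → -q³ + ⅓q² + 21q + 35/3
  leading term q³: subtract (-3/7q)·h_5 from -q³ + ⅓q² + 21q + 35/3 → 10/21q² - 33/7q + 35/3
  leading term q²: subtract (10/49)·h_5 from 10/21q² - 33/7q + 35/3 → -703/147q + 3515/147
  leading term q: subtract (-703/182)·h_6 from -703/147q + 3515/147 → 0
  remainder 0.

S(f_2,f_3): lcm = pq. S = 31/3p - ⅔q² - ⅓q + 179/3.
  leading term p: subtract (-31/6)·f_4 from 31/3p - ⅔q² - ⅓q + 179/3 → -11q² - ⅓q + 830/3
  leading term q²: subtract (-33/7)·h_5 from -11q² - ⅓q + 830/3 → 26/21q - 130/21
  leading term q: subtract (1)·h_6 from 26/21q - 130/21 → 0
  remainder 0.

S(f_2,f_4): lcm = pq. S = 4/3p - q³ - ⅔q² + 62/3q + 131/3.
  leading term p: subtract (-⅔)·f_4 from 4/3p - q³ - ⅔q² + 62/3q + 131/3 → -q³ - 2q² + 62/3q + 215/3
  leading term q³: subtract (-3/7q)·h_5 from -q³ - 2q² + 62/3q + 215/3 → -13/7q² - 106/21q + 215/3
  leading term q²: subtract (-39/49)·h_5 from -13/7q² - 106/21q + 215/3 → -703/147q + 3515/147
  leading term q: subtract (-703/182)·h_6 from -703/147q + 3515/147 → 0
  remainder 0.

S(f_3,f_4): lcm = pq. S = -9p - q³ + 21q - 16.
  leading term p: subtract (9/2)·f_4 from -9p - q³ + 21q - 16 → -q³ + 9q² + 21q - 205
  leading term q³: subtract (-3/7q)·h_5 from -q³ + 9q² + 21q - 205 → 64/7q² - 33/7q - 205
  leading term q²: subtract (192/49)·h_5 from 64/7q² - 33/7q - 205 → -295/49q + 1475/49
  leading term q: subtract (-885/182)·h_6 from -295/49q + 1475/49 → 0
  remainder 0.

S(f_1,h_5): lcm = pq². S = -10/21pq + 180/7p + 56/3q.
  leading term pq: subtract (-10/189)·f_1 from -10/21pq + 180/7p + 56/3q → 230/9p + 56/3q + 80/9
  leading term p: subtract (-115/9)·f_4 from 230/9p + 56/3q + 80/9 → -230/9q² + 56/3q + 4910/9
  leading term q²: subtract (-230/21)·h_5 from -230/9q² + 56/3q + 4910/9 → 1406/63q - 7030/63
  leading term q: subtract (703/39)·h_6 from 1406/63q - 7030/63 → 0
  remainder 0.

S(f_2,h_5): lcm = pq². S = 25/21pq + 180/7p - ⅔q³ - ⅓q² + 131/3q.
  leading term pq: subtract (25/189)·f_1 from 25/21pq + 180/7p - ⅔q³ - ⅓q² + 131/3q → 235/9p - ⅔q³ - ⅓q² + 131/3q - 200/9
  leading term p: subtract (-235/18)·f_4 from 235/9p - ⅔q³ - ⅓q² + 131/3q - 200/9 → -⅔q³ - 238/9q² + 131/3q + 4735/9
  leading term q³: subtract (-2/7q)·h_5 from -⅔q³ - 238/9q² + 131/3q + 4735/9 → -1660/63q² + 557/21q + 4735/9
  leading term q²: subtract (-1660/147)·h_5 from -1660/63q² + 557/21q + 4735/9 → 13357/441q - 66785/441
  leading term q: subtract (13357/546)·h_6 from 13357/441q - 66785/441 → 0
  remainder 0.

S(f_3,h_5): lcm = pq². S = -64/7pq + 180/7p - 16q.
  leading term pq: subtract (-64/63)·f_1 from -64/7pq + 180/7p - 16q → 68/3p - 16q + 512/3
  leading term p: subtract (-34/3)·f_4 from 68/3p - 16q + 512/3 → -68/3q² - 16q + 1940/3
  leading term q²: subtract (-68/7)·h_5 from -68/3q² - 16q + 1940/3 → -268/21q + 1340/21
  leading term q: subtract (-134/13)·h_6 from -268/21q + 1340/21 → 0
  remainder 0.

S(f_4,h_5): leading monomials are coprime, so the S-polynomial reduces to 0 (Buchberger's first criterion).
S(f_1,h_6): lcm = pq. S = 14/3p + 56/3.
  leading term p: subtract (-7/3)·f_4 from 14/3p + 56/3 → -14/3q² + 350/3
  leading term q²: subtract (-2)·h_5 from -14/3q² + 350/3 → ⅔q - 10/3
  leading term q: subtract (7/13)·h_6 from ⅔q - 10/3 → 0
  remainder 0.

S(f_2,h_6): lcm = pq. S = 19/3p - ⅔q² - ⅓q + 131/3.
  leading term p: subtract (-19/6)·f_4 from 19/3p - ⅔q² - ⅓q + 131/3 → -7q² - ⅓q + 530/3
  leading term q²: subtract (-3)·h_5 from -7q² - ⅓q + 530/3 → ⅔q - 10/3
  leading term q: subtract (7/13)·h_6 from ⅔q - 10/3 → 0
  remainder 0.

S(f_3,h_6): lcm = pq. S = -4p - 16.
  leading term p: subtract (2)·f_4 from -4p - 16 → 4q² - 100
  leading term q²: subtract (12/7)·h_5 from 4q² - 100 → -4/7q + 20/7
  leading term q: subtract (-6/13)·h_6 from -4/7q + 20/7 → 0
  remainder 0.

S(f_4,h_6): leading monomials are coprime, so the S-polynomial reduces to 0 (Buchberger's first criterion).
S(h_5,h_6): lcm = q². S = 36/7q - 180/7.
  leading term q: subtract (54/13)·h_6 from 36/7q - 180/7 → 0
  remainder 0.

Every S-polynomial of the final basis reduces to 0, so we have a Gröbner basis.
Inter-reduce: drop elements whose leading term is divisible by another's, tail-reduce, and make monic.
Reduced Gröbner basis: {p + 4, q - 5}.

Since the basis is lex-ordered, q - 5 is univariate in q. Its roots are {5}. Back-substituting each root into the other basis elements fixes the other coordinates.
  q = 5: the earlier basis element becomes p + 4 = 0, giving p = -4 — point (-4, 5).
Each listed point satisfies every original equation (direct substitution).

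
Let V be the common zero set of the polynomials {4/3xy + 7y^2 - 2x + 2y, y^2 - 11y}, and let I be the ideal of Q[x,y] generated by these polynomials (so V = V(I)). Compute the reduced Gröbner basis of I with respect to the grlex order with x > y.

f_1 = 4/3xy + 7y^2 - 2x + 2y, LT = xy.
f_2 = y^2 - 11y, LT = y^2.

S(f_1,f_2): lcm = xy^2. S = 21/4y^3 + 19/2xy + 3/2y^2.
  reduce S modulo (f_1, f_2):
  remainder 57/4x + 711/8y ≠ 0; add g_3 = 57/4x + 711/8y to the basis.

The other S-polynomials (S(f_1,g_3), S(f_2,g_3)) all reduce to 0 modulo the current basis, so we have a Gröbner basis.
Inter-reduce: drop elements whose leading term is divisible by another's, tail-reduce, and make monic.

G = {y^2 - 11y, x + 237/38y}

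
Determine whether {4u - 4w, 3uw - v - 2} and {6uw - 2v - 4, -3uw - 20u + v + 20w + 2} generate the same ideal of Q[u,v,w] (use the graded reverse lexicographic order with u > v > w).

Yes, the ideals are equal.

For a fixed monomial order, each ideal has a unique reduced Gröbner basis; comparing bases decides equality.
Buchberger on the first generating set:
f_1 = 4u - 4w, LT = u.
f_2 = 3uw - v - 2, LT = uw.

S(f_1,f_2): lcm = uw. S = -w^2 + 1/3v + 2/3.
  leading term w^2: no divisor's leading term divides it; move -w^2 to the remainder.
  leading term v: no divisor's leading term divides it; move 1/3v to the remainder.
  leading term 1: no divisor's leading term divides it; move 2/3 to the remainder.
  remainder -w^2 + 1/3v + 2/3 ≠ 0; add g_3 = -w^2 + 1/3v + 2/3 to the basis.

The other S-polynomials (S(f_1,g_3), S(f_2,g_3)) all reduce to 0 modulo the current basis, so we have a Gröbner basis.
Inter-reduce: drop elements whose leading term is divisible by another's, tail-reduce, and make monic.
Reduced Gröbner basis: {w^2 - 1/3v - 2/3, u - w}.

Buchberger on the second generating set:
h_1 = 6uw - 2v - 4, LT = uw.
h_2 = -3uw - 20u + v + 20w + 2, LT = uw.

S(h_1,h_2): lcm = uw. S = -20/3u + 20/3w.
  leading term u: no divisor's leading term divides it; move -20/3u to the remainder.
  leading term w: no divisor's leading term divides it; move 20/3w to the remainder.
  remainder -20/3u + 20/3w ≠ 0; add k_3 = -20/3u + 20/3w to the basis.

S(h_1,k_3): lcm = uw. S = w^2 - 1/3v - 2/3.
  leading term w^2: no divisor's leading term divides it; move w^2 to the remainder.
  leading term v: no divisor's leading term divides it; move -1/3v to the remainder.
  leading term 1: no divisor's leading term divides it; move -2/3 to the remainder.
  remainder w^2 - 1/3v - 2/3 ≠ 0; add k_4 = w^2 - 1/3v - 2/3 to the basis.

The other S-polynomials (S(h_2,k_3), S(h_1,k_4), S(h_2,k_4), S(k_3,k_4)) all reduce to 0 modulo the current basis, so we have a Gröbner basis.
Inter-reduce: drop elements whose leading term is divisible by another's, tail-reduce, and make monic.
Reduced Gröbner basis: {w^2 - 1/3v - 2/3, u - w}.

The two bases agree; hence the ideals are identical.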